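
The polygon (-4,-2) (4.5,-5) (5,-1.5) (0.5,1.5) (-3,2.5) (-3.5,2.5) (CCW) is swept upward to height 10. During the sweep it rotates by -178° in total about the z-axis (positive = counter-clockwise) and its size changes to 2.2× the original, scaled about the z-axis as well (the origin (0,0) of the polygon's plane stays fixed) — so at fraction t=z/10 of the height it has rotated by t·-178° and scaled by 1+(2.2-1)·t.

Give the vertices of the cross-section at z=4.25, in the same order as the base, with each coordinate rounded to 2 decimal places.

t = z/height = 4.25/10 = 0.425
s = 1 + (scale-1)·z/height = 1 + (2.2-1)·4.25/10 = 1.510000
θ = twist·z/height = -178°·4.25/10 = -75.6500° = -1.320342 rad
cos θ = 0.247845, sin θ = -0.968800 (intermediates below are computed at full precision and shown rounded to 5 d.p.)
v1: (-4,-2) → rotate → (-2.92898,3.37951) → ×s → (-4.42276,5.10306) → (-4.42,5.10)
v2: (4.5,-5) → rotate → (-3.72870,-5.59882) → ×s → (-5.63033,-8.45422) → (-5.63,-8.45)
v3: (5,-1.5) → rotate → (-0.21398,-5.21577) → ×s → (-0.32311,-7.87581) → (-0.32,-7.88)
v4: (0.5,1.5) → rotate → (1.57712,-0.11263) → ×s → (2.38145,-0.17008) → (2.38,-0.17)
v5: (-3,2.5) → rotate → (1.67847,3.52601) → ×s → (2.53448,5.32428) → (2.53,5.32)
v6: (-3.5,2.5) → rotate → (1.55454,4.01041) → ×s → (2.34736,6.05572) → (2.35,6.06)

Cross-section at z=4.25: (-4.42,5.10) (-5.63,-8.45) (-0.32,-7.88) (2.38,-0.17) (2.53,5.32) (2.35,6.06)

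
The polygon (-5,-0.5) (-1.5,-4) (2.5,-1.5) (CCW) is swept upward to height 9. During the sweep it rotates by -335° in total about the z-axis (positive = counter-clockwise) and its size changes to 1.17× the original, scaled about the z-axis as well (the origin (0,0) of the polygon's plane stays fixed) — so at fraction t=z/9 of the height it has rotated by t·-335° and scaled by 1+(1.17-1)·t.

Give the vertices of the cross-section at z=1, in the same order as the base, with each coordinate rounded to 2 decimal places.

t = z/height = 1/9 = 0.111111
s = 1 + (scale-1)·z/height = 1 + (1.17-1)·1/9 = 1.018889
θ = twist·z/height = -335°·1/9 = -37.2222° = -0.649650 rad
cos θ = 0.796295, sin θ = -0.604908 (intermediates below are computed at full precision and shown rounded to 5 d.p.)
v1: (-5,-0.5) → rotate → (-4.28393,2.62639) → ×s → (-4.36485,2.67600) → (-4.36,2.68)
v2: (-1.5,-4) → rotate → (-3.61408,-2.27782) → ×s → (-3.68234,-2.32084) → (-3.68,-2.32)
v3: (2.5,-1.5) → rotate → (1.08338,-2.70671) → ×s → (1.10384,-2.75784) → (1.10,-2.76)

Cross-section at z=1: (-4.36,2.68) (-3.68,-2.32) (1.10,-2.76)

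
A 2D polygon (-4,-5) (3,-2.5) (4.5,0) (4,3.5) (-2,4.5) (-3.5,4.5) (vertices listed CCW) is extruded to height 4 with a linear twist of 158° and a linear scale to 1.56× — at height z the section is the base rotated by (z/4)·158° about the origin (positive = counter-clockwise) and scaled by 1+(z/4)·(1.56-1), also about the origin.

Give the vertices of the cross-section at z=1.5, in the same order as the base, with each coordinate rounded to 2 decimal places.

Cross-section at z=1.5: (2.72,-7.25) (4.46,1.57) (2.78,4.68) (-1.16,6.32) (-5.92,0.70) (-6.84,-0.86)

t = z/height = 1.5/4 = 0.375
s = 1 + (scale-1)·z/height = 1 + (1.56-1)·1.5/4 = 1.210000
θ = twist·z/height = 158°·1.5/4 = 59.2500° = 1.034108 rad
cos θ = 0.511293, sin θ = 0.859406 (intermediates below are computed at full precision and shown rounded to 5 d.p.)
v1: (-4,-5) → rotate → (2.25186,-5.99409) → ×s → (2.72475,-7.25285) → (2.72,-7.25)
v2: (3,-2.5) → rotate → (3.68240,1.29999) → ×s → (4.45570,1.57298) → (4.46,1.57)
v3: (4.5,0) → rotate → (2.30082,3.86733) → ×s → (2.78399,4.67947) → (2.78,4.68)
v4: (4,3.5) → rotate → (-0.96275,5.22715) → ×s → (-1.16493,6.32485) → (-1.16,6.32)
v5: (-2,4.5) → rotate → (-4.88992,0.58201) → ×s → (-5.91680,0.70423) → (-5.92,0.70)
v6: (-3.5,4.5) → rotate → (-5.65685,-0.70710) → ×s → (-6.84479,-0.85560) → (-6.84,-0.86)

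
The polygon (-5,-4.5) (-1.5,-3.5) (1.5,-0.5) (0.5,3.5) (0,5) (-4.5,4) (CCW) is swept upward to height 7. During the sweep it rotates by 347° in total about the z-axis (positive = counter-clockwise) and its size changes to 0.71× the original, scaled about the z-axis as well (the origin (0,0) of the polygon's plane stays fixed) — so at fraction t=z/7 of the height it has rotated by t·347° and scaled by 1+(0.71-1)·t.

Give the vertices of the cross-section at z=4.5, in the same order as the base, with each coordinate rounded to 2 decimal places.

Cross-section at z=4.5: (0.47,5.45) (-1.05,2.91) (-1.17,-0.54) (1.65,-2.36) (2.78,-2.97) (4.90,0.12)

t = z/height = 4.5/7 = 0.642857
s = 1 + (scale-1)·z/height = 1 + (0.71-1)·4.5/7 = 0.813571
θ = twist·z/height = 347°·4.5/7 = 223.0714° = 3.893331 rad
cos θ = -0.730503, sin θ = -0.682910 (intermediates below are computed at full precision and shown rounded to 5 d.p.)
v1: (-5,-4.5) → rotate → (0.57942,6.70181) → ×s → (0.47140,5.45240) → (0.47,5.45)
v2: (-1.5,-3.5) → rotate → (-1.29443,3.58112) → ×s → (-1.05311,2.91350) → (-1.05,2.91)
v3: (1.5,-0.5) → rotate → (-1.43721,-0.65911) → ×s → (-1.16927,-0.53624) → (-1.17,-0.54)
v4: (0.5,3.5) → rotate → (2.02493,-2.89821) → ×s → (1.64743,-2.35790) → (1.65,-2.36)
v5: (0,5) → rotate → (3.41455,-3.65251) → ×s → (2.77798,-2.97158) → (2.78,-2.97)
v6: (-4.5,4) → rotate → (6.01890,0.15108) → ×s → (4.89681,0.12292) → (4.90,0.12)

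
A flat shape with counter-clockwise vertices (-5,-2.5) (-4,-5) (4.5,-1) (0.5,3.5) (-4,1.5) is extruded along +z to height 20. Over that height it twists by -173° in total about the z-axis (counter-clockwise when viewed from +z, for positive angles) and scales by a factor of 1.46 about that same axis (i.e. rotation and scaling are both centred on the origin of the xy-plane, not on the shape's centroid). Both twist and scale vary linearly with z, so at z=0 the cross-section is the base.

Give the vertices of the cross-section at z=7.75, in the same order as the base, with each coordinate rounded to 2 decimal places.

t = z/height = 7.75/20 = 0.3875
s = 1 + (scale-1)·z/height = 1 + (1.46-1)·7.75/20 = 1.178250
θ = twist·z/height = -173°·7.75/20 = -67.0375° = -1.170025 rad
cos θ = 0.390129, sin θ = -0.920760 (intermediates below are computed at full precision and shown rounded to 5 d.p.)
v1: (-5,-2.5) → rotate → (-4.25254,3.62848) → ×s → (-5.01056,4.27526) → (-5.01,4.28)
v2: (-4,-5) → rotate → (-6.16432,1.73240) → ×s → (-7.26311,2.04120) → (-7.26,2.04)
v3: (4.5,-1) → rotate → (0.83482,-4.53355) → ×s → (0.98362,-5.34166) → (0.98,-5.34)
v4: (0.5,3.5) → rotate → (3.41773,0.90507) → ×s → (4.02694,1.06640) → (4.03,1.07)
v5: (-4,1.5) → rotate → (-0.17937,4.26823) → ×s → (-0.21135,5.02905) → (-0.21,5.03)

Cross-section at z=7.75: (-5.01,4.28) (-7.26,2.04) (0.98,-5.34) (4.03,1.07) (-0.21,5.03)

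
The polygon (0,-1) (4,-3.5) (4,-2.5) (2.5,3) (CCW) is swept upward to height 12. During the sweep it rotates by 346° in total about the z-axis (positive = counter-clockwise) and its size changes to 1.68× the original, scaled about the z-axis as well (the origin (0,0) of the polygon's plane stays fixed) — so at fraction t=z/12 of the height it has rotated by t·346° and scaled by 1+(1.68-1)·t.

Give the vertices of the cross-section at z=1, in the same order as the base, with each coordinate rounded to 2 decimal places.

t = z/height = 1/12 = 0.0833333
s = 1 + (scale-1)·z/height = 1 + (1.68-1)·1/12 = 1.056667
θ = twist·z/height = 346°·1/12 = 28.8333° = 0.503237 rad
cos θ = 0.876026, sin θ = 0.482263 (intermediates below are computed at full precision and shown rounded to 5 d.p.)
v1: (0,-1) → rotate → (0.48226,-0.87603) → ×s → (0.50959,-0.92567) → (0.51,-0.93)
v2: (4,-3.5) → rotate → (5.19203,-1.13704) → ×s → (5.48624,-1.20147) → (5.49,-1.20)
v3: (4,-2.5) → rotate → (4.70976,-0.26101) → ×s → (4.97665,-0.27580) → (4.98,-0.28)
v4: (2.5,3) → rotate → (0.74328,3.83374) → ×s → (0.78539,4.05098) → (0.79,4.05)

Cross-section at z=1: (0.51,-0.93) (5.49,-1.20) (4.98,-0.28) (0.79,4.05)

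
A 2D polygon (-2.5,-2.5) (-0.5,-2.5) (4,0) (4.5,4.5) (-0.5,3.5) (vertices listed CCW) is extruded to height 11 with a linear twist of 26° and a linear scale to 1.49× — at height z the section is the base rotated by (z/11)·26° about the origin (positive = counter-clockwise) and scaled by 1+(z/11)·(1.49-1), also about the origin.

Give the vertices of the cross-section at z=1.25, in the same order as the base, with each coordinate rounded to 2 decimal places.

t = z/height = 1.25/11 = 0.113636
s = 1 + (scale-1)·z/height = 1 + (1.49-1)·1.25/11 = 1.055682
θ = twist·z/height = 26°·1.25/11 = 2.9545° = 0.051567 rad
cos θ = 0.998671, sin θ = 0.051544 (intermediates below are computed at full precision and shown rounded to 5 d.p.)
v1: (-2.5,-2.5) → rotate → (-2.36782,-2.62554) → ×s → (-2.49966,-2.77173) → (-2.50,-2.77)
v2: (-0.5,-2.5) → rotate → (-0.37048,-2.52245) → ×s → (-0.39110,-2.66290) → (-0.39,-2.66)
v3: (4,0) → rotate → (3.99468,0.20617) → ×s → (4.21711,0.21765) → (4.22,0.22)
v4: (4.5,4.5) → rotate → (4.26207,4.72596) → ×s → (4.49939,4.98912) → (4.50,4.99)
v5: (-0.5,3.5) → rotate → (-0.67974,3.46958) → ×s → (-0.71759,3.66277) → (-0.72,3.66)

Cross-section at z=1.25: (-2.50,-2.77) (-0.39,-2.66) (4.22,0.22) (4.50,4.99) (-0.72,3.66)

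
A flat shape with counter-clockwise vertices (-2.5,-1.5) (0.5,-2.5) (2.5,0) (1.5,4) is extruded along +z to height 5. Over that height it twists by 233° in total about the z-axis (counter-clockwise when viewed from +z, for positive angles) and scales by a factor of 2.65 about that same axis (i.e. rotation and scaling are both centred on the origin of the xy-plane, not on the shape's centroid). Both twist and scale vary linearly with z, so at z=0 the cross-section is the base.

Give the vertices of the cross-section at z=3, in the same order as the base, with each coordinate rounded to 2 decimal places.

t = z/height = 3/5 = 0.6
s = 1 + (scale-1)·z/height = 1 + (2.65-1)·3/5 = 1.990000
θ = twist·z/height = 233°·3/5 = 139.8000° = 2.439970 rad
cos θ = -0.763796, sin θ = 0.645458 (intermediates below are computed at full precision and shown rounded to 5 d.p.)
v1: (-2.5,-1.5) → rotate → (2.87768,-0.46795) → ×s → (5.72658,-0.93122) → (5.73,-0.93)
v2: (0.5,-2.5) → rotate → (1.23175,2.23222) → ×s → (2.45117,4.44212) → (2.45,4.44)
v3: (2.5,0) → rotate → (-1.90949,1.61364) → ×s → (-3.79989,3.21115) → (-3.80,3.21)
v4: (1.5,4) → rotate → (-3.72752,-2.08700) → ×s → (-7.41777,-4.15313) → (-7.42,-4.15)

Cross-section at z=3: (5.73,-0.93) (2.45,4.44) (-3.80,3.21) (-7.42,-4.15)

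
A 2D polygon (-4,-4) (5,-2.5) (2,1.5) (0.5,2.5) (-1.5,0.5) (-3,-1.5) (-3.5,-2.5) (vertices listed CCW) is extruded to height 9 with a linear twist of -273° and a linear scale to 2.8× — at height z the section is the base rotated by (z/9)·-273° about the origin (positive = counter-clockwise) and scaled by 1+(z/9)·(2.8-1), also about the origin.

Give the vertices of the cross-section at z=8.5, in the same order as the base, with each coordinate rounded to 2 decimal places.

Cross-section at z=8.5: (12.83,-8.28) (3.75,14.62) (-5.10,4.43) (-6.88,-0.10) (-0.47,-4.24) (5.67,-7.06) (8.59,-7.82)

t = z/height = 8.5/9 = 0.944444
s = 1 + (scale-1)·z/height = 1 + (2.8-1)·8.5/9 = 2.700000
θ = twist·z/height = -273°·8.5/9 = -257.8333° = -4.500041 rad
cos θ = -0.210756, sin θ = 0.977539 (intermediates below are computed at full precision and shown rounded to 5 d.p.)
v1: (-4,-4) → rotate → (4.75318,-3.06713) → ×s → (12.83358,-8.28125) → (12.83,-8.28)
v2: (5,-2.5) → rotate → (1.39007,5.41458) → ×s → (3.75318,14.61938) → (3.75,14.62)
v3: (2,1.5) → rotate → (-1.88782,1.63894) → ×s → (-5.09711,4.42515) → (-5.10,4.43)
v4: (0.5,2.5) → rotate → (-2.54922,-0.03812) → ×s → (-6.88291,-0.10293) → (-6.88,-0.10)
v5: (-1.5,0.5) → rotate → (-0.17264,-1.57169) → ×s → (-0.46611,-4.24355) → (-0.47,-4.24)
v6: (-3,-1.5) → rotate → (2.09858,-2.61648) → ×s → (5.66616,-7.06450) → (5.67,-7.06)
v7: (-3.5,-2.5) → rotate → (3.18149,-2.89450) → ×s → (8.59003,-7.81514) → (8.59,-7.82)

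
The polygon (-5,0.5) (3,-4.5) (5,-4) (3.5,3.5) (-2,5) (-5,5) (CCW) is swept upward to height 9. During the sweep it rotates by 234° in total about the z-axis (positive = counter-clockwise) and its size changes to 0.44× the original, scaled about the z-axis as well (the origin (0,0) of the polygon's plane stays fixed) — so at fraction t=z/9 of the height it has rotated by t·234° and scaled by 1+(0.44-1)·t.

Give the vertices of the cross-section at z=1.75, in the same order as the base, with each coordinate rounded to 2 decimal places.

t = z/height = 1.75/9 = 0.194444
s = 1 + (scale-1)·z/height = 1 + (0.44-1)·1.75/9 = 0.891111
θ = twist·z/height = 234°·1.75/9 = 45.5000° = 0.794125 rad
cos θ = 0.700909, sin θ = 0.713250 (intermediates below are computed at full precision and shown rounded to 5 d.p.)
v1: (-5,0.5) → rotate → (-3.86117,-3.21580) → ×s → (-3.44073,-2.86563) → (-3.44,-2.87)
v2: (3,-4.5) → rotate → (5.31235,-1.01434) → ×s → (4.73390,-0.90389) → (4.73,-0.90)
v3: (5,-4) → rotate → (6.35755,0.76262) → ×s → (5.66528,0.67957) → (5.67,0.68)
v4: (3.5,3.5) → rotate → (-0.04319,4.94956) → ×s → (-0.03849,4.41061) → (-0.04,4.41)
v5: (-2,5) → rotate → (-4.96807,2.07805) → ×s → (-4.42710,1.85177) → (-4.43,1.85)
v6: (-5,5) → rotate → (-7.07080,-0.06171) → ×s → (-6.30087,-0.05499) → (-6.30,-0.05)

Cross-section at z=1.75: (-3.44,-2.87) (4.73,-0.90) (5.67,0.68) (-0.04,4.41) (-4.43,1.85) (-6.30,-0.05)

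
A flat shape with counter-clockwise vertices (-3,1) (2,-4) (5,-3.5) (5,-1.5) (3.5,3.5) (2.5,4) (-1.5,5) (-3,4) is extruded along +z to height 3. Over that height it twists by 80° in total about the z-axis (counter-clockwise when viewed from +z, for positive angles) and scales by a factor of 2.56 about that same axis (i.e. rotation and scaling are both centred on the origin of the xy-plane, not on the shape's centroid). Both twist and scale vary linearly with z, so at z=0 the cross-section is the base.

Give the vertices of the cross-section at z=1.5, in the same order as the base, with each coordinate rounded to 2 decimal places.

t = z/height = 1.5/3 = 0.5
s = 1 + (scale-1)·z/height = 1 + (2.56-1)·1.5/3 = 1.780000
θ = twist·z/height = 80°·1.5/3 = 40.0000° = 0.698132 rad
cos θ = 0.766044, sin θ = 0.642788 (intermediates below are computed at full precision and shown rounded to 5 d.p.)
v1: (-3,1) → rotate → (-2.94092,-1.16232) → ×s → (-5.23484,-2.06893) → (-5.23,-2.07)
v2: (2,-4) → rotate → (4.10324,-1.77860) → ×s → (7.30377,-3.16591) → (7.30,-3.17)
v3: (5,-3.5) → rotate → (6.07998,0.53278) → ×s → (10.82236,0.94835) → (10.82,0.95)
v4: (5,-1.5) → rotate → (4.79440,2.06487) → ×s → (8.53404,3.67547) → (8.53,3.68)
v5: (3.5,3.5) → rotate → (0.43140,4.93091) → ×s → (0.76789,8.77702) → (0.77,8.78)
v6: (2.5,4) → rotate → (-0.65604,4.67115) → ×s → (-1.16775,8.31464) → (-1.17,8.31)
v7: (-1.5,5) → rotate → (-4.36300,2.86604) → ×s → (-7.76615,5.10155) → (-7.77,5.10)
v8: (-3,4) → rotate → (-4.86928,1.13581) → ×s → (-8.66733,2.02175) → (-8.67,2.02)

Cross-section at z=1.5: (-5.23,-2.07) (7.30,-3.17) (10.82,0.95) (8.53,3.68) (0.77,8.78) (-1.17,8.31) (-7.77,5.10) (-8.67,2.02)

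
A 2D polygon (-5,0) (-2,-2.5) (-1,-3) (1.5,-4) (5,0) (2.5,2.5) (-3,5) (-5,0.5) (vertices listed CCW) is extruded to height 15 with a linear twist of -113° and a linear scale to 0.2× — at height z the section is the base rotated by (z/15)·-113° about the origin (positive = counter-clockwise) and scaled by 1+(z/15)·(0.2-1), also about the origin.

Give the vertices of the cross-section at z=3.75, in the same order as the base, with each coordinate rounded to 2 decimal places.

t = z/height = 3.75/15 = 0.25
s = 1 + (scale-1)·z/height = 1 + (0.2-1)·3.75/15 = 0.800000
θ = twist·z/height = -113°·3.75/15 = -28.2500° = -0.493056 rad
cos θ = 0.880891, sin θ = -0.473320 (intermediates below are computed at full precision and shown rounded to 5 d.p.)
v1: (-5,0) → rotate → (-4.40445,2.36660) → ×s → (-3.52356,1.89328) → (-3.52,1.89)
v2: (-2,-2.5) → rotate → (-2.94508,-1.25559) → ×s → (-2.35606,-1.00447) → (-2.36,-1.00)
v3: (-1,-3) → rotate → (-2.30085,-2.16935) → ×s → (-1.84068,-1.73548) → (-1.84,-1.74)
v4: (1.5,-4) → rotate → (-0.57194,-4.23354) → ×s → (-0.45755,-3.38683) → (-0.46,-3.39)
v5: (5,0) → rotate → (4.40445,-2.36660) → ×s → (3.52356,-1.89328) → (3.52,-1.89)
v6: (2.5,2.5) → rotate → (3.38553,1.01893) → ×s → (2.70842,0.81514) → (2.71,0.82)
v7: (-3,5) → rotate → (-0.27607,5.82441) → ×s → (-0.22086,4.65953) → (-0.22,4.66)
v8: (-5,0.5) → rotate → (-4.16779,2.80704) → ×s → (-3.33424,2.24563) → (-3.33,2.25)

Cross-section at z=3.75: (-3.52,1.89) (-2.36,-1.00) (-1.84,-1.74) (-0.46,-3.39) (3.52,-1.89) (2.71,0.82) (-0.22,4.66) (-3.33,2.25)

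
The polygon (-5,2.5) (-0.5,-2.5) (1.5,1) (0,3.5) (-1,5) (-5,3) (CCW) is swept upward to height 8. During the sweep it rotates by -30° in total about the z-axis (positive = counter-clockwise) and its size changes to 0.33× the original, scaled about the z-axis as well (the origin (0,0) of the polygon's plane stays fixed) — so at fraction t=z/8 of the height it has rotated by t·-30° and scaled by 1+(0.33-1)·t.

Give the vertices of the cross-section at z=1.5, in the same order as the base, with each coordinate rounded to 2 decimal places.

t = z/height = 1.5/8 = 0.1875
s = 1 + (scale-1)·z/height = 1 + (0.33-1)·1.5/8 = 0.874375
θ = twist·z/height = -30°·1.5/8 = -5.6250° = -0.098175 rad
cos θ = 0.995185, sin θ = -0.098017 (intermediates below are computed at full precision and shown rounded to 5 d.p.)
v1: (-5,2.5) → rotate → (-4.73088,2.97805) → ×s → (-4.13656,2.60393) → (-4.14,2.60)
v2: (-0.5,-2.5) → rotate → (-0.74264,-2.43895) → ×s → (-0.64934,-2.13256) → (-0.65,-2.13)
v3: (1.5,1) → rotate → (1.59079,0.84816) → ×s → (1.39095,0.74161) → (1.39,0.74)
v4: (0,3.5) → rotate → (0.34306,3.48315) → ×s → (0.29996,3.04558) → (0.30,3.05)
v5: (-1,5) → rotate → (-0.50510,5.07394) → ×s → (-0.44165,4.43653) → (-0.44,4.44)
v6: (-5,3) → rotate → (-4.68187,3.47564) → ×s → (-4.09371,3.03901) → (-4.09,3.04)

Cross-section at z=1.5: (-4.14,2.60) (-0.65,-2.13) (1.39,0.74) (0.30,3.05) (-0.44,4.44) (-4.09,3.04)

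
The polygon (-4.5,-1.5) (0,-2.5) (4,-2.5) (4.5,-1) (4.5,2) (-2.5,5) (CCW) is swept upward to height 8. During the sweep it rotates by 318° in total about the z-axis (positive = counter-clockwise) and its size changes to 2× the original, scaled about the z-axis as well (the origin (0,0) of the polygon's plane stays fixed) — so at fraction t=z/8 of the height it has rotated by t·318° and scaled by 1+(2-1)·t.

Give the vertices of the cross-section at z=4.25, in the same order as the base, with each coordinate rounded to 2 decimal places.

t = z/height = 4.25/8 = 0.53125
s = 1 + (scale-1)·z/height = 1 + (2-1)·4.25/8 = 1.531250
θ = twist·z/height = 318°·4.25/8 = 168.9375° = 2.948516 rad
cos θ = -0.981418, sin θ = 0.191880 (intermediates below are computed at full precision and shown rounded to 5 d.p.)
v1: (-4.5,-1.5) → rotate → (4.70420,0.60867) → ×s → (7.20331,0.93202) → (7.20,0.93)
v2: (0,-2.5) → rotate → (0.47970,2.45355) → ×s → (0.73454,3.75699) → (0.73,3.76)
v3: (4,-2.5) → rotate → (-3.44597,3.22106) → ×s → (-5.27665,4.93226) → (-5.28,4.93)
v4: (4.5,-1) → rotate → (-4.22450,1.84488) → ×s → (-6.46877,2.82497) → (-6.47,2.82)
v5: (4.5,2) → rotate → (-4.80014,-1.09938) → ×s → (-7.35022,-1.68342) → (-7.35,-1.68)
v6: (-2.5,5) → rotate → (1.49415,-5.38679) → ×s → (2.28791,-8.24852) → (2.29,-8.25)

Cross-section at z=4.25: (7.20,0.93) (0.73,3.76) (-5.28,4.93) (-6.47,2.82) (-7.35,-1.68) (2.29,-8.25)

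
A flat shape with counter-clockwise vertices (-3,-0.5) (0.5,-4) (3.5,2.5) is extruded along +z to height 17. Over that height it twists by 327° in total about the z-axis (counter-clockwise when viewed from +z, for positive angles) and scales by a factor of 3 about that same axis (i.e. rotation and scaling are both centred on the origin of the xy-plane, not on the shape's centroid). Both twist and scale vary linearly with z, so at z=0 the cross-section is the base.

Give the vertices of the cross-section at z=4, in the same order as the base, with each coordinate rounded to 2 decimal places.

t = z/height = 4/17 = 0.235294
s = 1 + (scale-1)·z/height = 1 + (3-1)·4/17 = 1.470588
θ = twist·z/height = 327°·4/17 = 76.9412° = 1.342877 rad
cos θ = 0.225951, sin θ = 0.974139 (intermediates below are computed at full precision and shown rounded to 5 d.p.)
v1: (-3,-0.5) → rotate → (-0.19078,-3.03539) → ×s → (-0.28057,-4.46381) → (-0.28,-4.46)
v2: (0.5,-4) → rotate → (4.00953,-0.41674) → ×s → (5.89637,-0.61285) → (5.90,-0.61)
v3: (3.5,2.5) → rotate → (-1.64452,3.97436) → ×s → (-2.41841,5.84465) → (-2.42,5.84)

Cross-section at z=4: (-0.28,-4.46) (5.90,-0.61) (-2.42,5.84)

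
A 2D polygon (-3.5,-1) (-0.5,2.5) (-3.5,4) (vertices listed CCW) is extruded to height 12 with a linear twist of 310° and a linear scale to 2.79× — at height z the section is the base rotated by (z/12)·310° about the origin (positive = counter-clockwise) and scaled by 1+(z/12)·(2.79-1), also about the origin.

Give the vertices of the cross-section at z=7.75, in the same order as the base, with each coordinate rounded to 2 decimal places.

Cross-section at z=7.75: (6.34,4.63) (2.87,-4.69) (10.06,-5.49)

t = z/height = 7.75/12 = 0.645833
s = 1 + (scale-1)·z/height = 1 + (2.79-1)·7.75/12 = 2.156042
θ = twist·z/height = 310°·7.75/12 = 200.2083° = 3.494295 rad
cos θ = -0.938443, sin θ = -0.345435 (intermediates below are computed at full precision and shown rounded to 5 d.p.)
v1: (-3.5,-1) → rotate → (2.93912,2.14746) → ×s → (6.33685,4.63002) → (6.34,4.63)
v2: (-0.5,2.5) → rotate → (1.33281,-2.17339) → ×s → (2.87359,-4.68592) → (2.87,-4.69)
v3: (-3.5,4) → rotate → (4.66629,-2.54475) → ×s → (10.06071,-5.48659) → (10.06,-5.49)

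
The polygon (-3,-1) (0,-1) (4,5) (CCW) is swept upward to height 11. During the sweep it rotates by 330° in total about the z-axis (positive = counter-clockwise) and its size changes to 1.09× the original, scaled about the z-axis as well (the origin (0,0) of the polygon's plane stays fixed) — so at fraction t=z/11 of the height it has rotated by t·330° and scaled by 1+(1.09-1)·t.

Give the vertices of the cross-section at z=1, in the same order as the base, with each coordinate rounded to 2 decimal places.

t = z/height = 1/11 = 0.0909091
s = 1 + (scale-1)·z/height = 1 + (1.09-1)·1/11 = 1.008182
θ = twist·z/height = 330°·1/11 = 30.0000° = 0.523599 rad
cos θ = 0.866025, sin θ = 0.500000 (intermediates below are computed at full precision and shown rounded to 5 d.p.)
v1: (-3,-1) → rotate → (-2.09808,-2.36603) → ×s → (-2.11524,-2.38538) → (-2.12,-2.39)
v2: (0,-1) → rotate → (0.50000,-0.86603) → ×s → (0.50409,-0.87311) → (0.50,-0.87)
v3: (4,5) → rotate → (0.96410,6.33013) → ×s → (0.97199,6.38192) → (0.97,6.38)

Cross-section at z=1: (-2.12,-2.39) (0.50,-0.87) (0.97,6.38)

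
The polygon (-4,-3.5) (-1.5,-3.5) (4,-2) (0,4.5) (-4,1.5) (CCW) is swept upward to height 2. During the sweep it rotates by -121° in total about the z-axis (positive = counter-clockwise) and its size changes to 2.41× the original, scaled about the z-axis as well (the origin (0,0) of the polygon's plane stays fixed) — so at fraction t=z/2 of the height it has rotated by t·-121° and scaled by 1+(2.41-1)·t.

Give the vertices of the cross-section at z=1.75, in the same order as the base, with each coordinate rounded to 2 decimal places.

t = z/height = 1.75/2 = 0.875
s = 1 + (scale-1)·z/height = 1 + (2.41-1)·1.75/2 = 2.233750
θ = twist·z/height = -121°·1.75/2 = -105.8750° = -1.847867 rad
cos θ = -0.273540, sin θ = -0.961861 (intermediates below are computed at full precision and shown rounded to 5 d.p.)
v1: (-4,-3.5) → rotate → (-2.27235,4.80483) → ×s → (-5.07587,10.73279) → (-5.08,10.73)
v2: (-1.5,-3.5) → rotate → (-2.95620,2.40018) → ×s → (-6.60342,5.36140) → (-6.60,5.36)
v3: (4,-2) → rotate → (-3.01788,-3.30036) → ×s → (-6.74119,-7.37219) → (-6.74,-7.37)
v4: (0,4.5) → rotate → (4.32837,-1.23093) → ×s → (9.66850,-2.74959) → (9.67,-2.75)
v5: (-4,1.5) → rotate → (2.53695,3.43713) → ×s → (5.66691,7.67770) → (5.67,7.68)

Cross-section at z=1.75: (-5.08,10.73) (-6.60,5.36) (-6.74,-7.37) (9.67,-2.75) (5.67,7.68)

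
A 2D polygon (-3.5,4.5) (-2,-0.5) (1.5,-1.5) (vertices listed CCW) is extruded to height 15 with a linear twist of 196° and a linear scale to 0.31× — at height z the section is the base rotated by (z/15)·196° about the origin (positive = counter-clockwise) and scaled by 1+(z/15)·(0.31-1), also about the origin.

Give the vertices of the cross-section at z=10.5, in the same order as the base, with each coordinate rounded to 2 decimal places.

t = z/height = 10.5/15 = 0.7
s = 1 + (scale-1)·z/height = 1 + (0.31-1)·10.5/15 = 0.517000
θ = twist·z/height = 196°·10.5/15 = 137.2000° = 2.394592 rad
cos θ = -0.733730, sin θ = 0.679441 (intermediates below are computed at full precision and shown rounded to 5 d.p.)
v1: (-3.5,4.5) → rotate → (-0.48943,-5.67983) → ×s → (-0.25304,-2.93647) → (-0.25,-2.94)
v2: (-2,-0.5) → rotate → (1.80718,-0.99202) → ×s → (0.93431,-0.51287) → (0.93,-0.51)
v3: (1.5,-1.5) → rotate → (-0.08143,2.11976) → ×s → (-0.04210,1.09591) → (-0.04,1.10)

Cross-section at z=10.5: (-0.25,-2.94) (0.93,-0.51) (-0.04,1.10)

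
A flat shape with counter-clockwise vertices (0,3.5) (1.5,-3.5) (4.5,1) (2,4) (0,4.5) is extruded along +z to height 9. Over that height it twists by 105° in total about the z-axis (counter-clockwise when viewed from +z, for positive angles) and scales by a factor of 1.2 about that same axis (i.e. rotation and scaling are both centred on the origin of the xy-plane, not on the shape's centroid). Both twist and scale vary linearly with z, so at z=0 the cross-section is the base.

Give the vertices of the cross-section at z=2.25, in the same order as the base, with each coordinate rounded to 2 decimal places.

Cross-section at z=2.25: (-1.63,3.30) (3.04,-2.60) (3.77,3.03) (0.03,4.70) (-2.09,4.24)

t = z/height = 2.25/9 = 0.25
s = 1 + (scale-1)·z/height = 1 + (1.2-1)·2.25/9 = 1.050000
θ = twist·z/height = 105°·2.25/9 = 26.2500° = 0.458149 rad
cos θ = 0.896873, sin θ = 0.442289 (intermediates below are computed at full precision and shown rounded to 5 d.p.)
v1: (0,3.5) → rotate → (-1.54801,3.13905) → ×s → (-1.62541,3.29601) → (-1.63,3.30)
v2: (1.5,-3.5) → rotate → (2.89332,-2.47562) → ×s → (3.03799,-2.59940) → (3.04,-2.60)
v3: (4.5,1) → rotate → (3.59364,2.88717) → ×s → (3.77332,3.03153) → (3.77,3.03)
v4: (2,4) → rotate → (0.02459,4.47207) → ×s → (0.02582,4.69567) → (0.03,4.70)
v5: (0,4.5) → rotate → (-1.99030,4.03593) → ×s → (-2.08981,4.23772) → (-2.09,4.24)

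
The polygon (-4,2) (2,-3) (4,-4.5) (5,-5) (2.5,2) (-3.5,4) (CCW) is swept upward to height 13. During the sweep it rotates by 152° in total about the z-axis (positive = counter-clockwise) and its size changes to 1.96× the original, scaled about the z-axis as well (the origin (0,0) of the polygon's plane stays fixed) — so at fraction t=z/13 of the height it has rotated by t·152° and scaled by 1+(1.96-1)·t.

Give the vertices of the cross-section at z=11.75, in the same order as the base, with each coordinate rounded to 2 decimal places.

t = z/height = 11.75/13 = 0.903846
s = 1 + (scale-1)·z/height = 1 + (1.96-1)·11.75/13 = 1.867692
θ = twist·z/height = 152°·11.75/13 = 137.3846° = 2.397814 rad
cos θ = -0.735915, sin θ = 0.677074 (intermediates below are computed at full precision and shown rounded to 5 d.p.)
v1: (-4,2) → rotate → (1.58951,-4.18013) → ×s → (2.96872,-7.80719) → (2.97,-7.81)
v2: (2,-3) → rotate → (0.55939,3.56189) → ×s → (1.04477,6.65252) → (1.04,6.65)
v3: (4,-4.5) → rotate → (0.10317,6.01991) → ×s → (0.19269,11.24335) → (0.19,11.24)
v4: (5,-5) → rotate → (-0.29421,7.06494) → ×s → (-0.54949,13.19514) → (-0.55,13.20)
v5: (2.5,2) → rotate → (-3.19394,0.22085) → ×s → (-5.96529,0.41249) → (-5.97,0.41)
v6: (-3.5,4) → rotate → (-0.13259,-5.31342) → ×s → (-0.24764,-9.92383) → (-0.25,-9.92)

Cross-section at z=11.75: (2.97,-7.81) (1.04,6.65) (0.19,11.24) (-0.55,13.20) (-5.97,0.41) (-0.25,-9.92)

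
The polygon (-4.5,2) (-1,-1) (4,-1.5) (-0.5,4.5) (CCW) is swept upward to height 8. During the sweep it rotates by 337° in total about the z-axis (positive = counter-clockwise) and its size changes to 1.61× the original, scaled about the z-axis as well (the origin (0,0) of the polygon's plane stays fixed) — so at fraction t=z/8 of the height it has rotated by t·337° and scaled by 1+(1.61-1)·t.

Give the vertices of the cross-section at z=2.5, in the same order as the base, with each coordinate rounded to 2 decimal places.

t = z/height = 2.5/8 = 0.3125
s = 1 + (scale-1)·z/height = 1 + (1.61-1)·2.5/8 = 1.190625
θ = twist·z/height = 337°·2.5/8 = 105.3125° = 1.838050 rad
cos θ = -0.264083, sin θ = 0.964500 (intermediates below are computed at full precision and shown rounded to 5 d.p.)
v1: (-4.5,2) → rotate → (-0.74062,-4.86842) → ×s → (-0.88181,-5.79646) → (-0.88,-5.80)
v2: (-1,-1) → rotate → (1.22858,-0.70042) → ×s → (1.46278,-0.83393) → (1.46,-0.83)
v3: (4,-1.5) → rotate → (0.39042,4.25412) → ×s → (0.46484,5.06507) → (0.46,5.07)
v4: (-0.5,4.5) → rotate → (-4.20821,-1.67063) → ×s → (-5.01040,-1.98909) → (-5.01,-1.99)

Cross-section at z=2.5: (-0.88,-5.80) (1.46,-0.83) (0.46,5.07) (-5.01,-1.99)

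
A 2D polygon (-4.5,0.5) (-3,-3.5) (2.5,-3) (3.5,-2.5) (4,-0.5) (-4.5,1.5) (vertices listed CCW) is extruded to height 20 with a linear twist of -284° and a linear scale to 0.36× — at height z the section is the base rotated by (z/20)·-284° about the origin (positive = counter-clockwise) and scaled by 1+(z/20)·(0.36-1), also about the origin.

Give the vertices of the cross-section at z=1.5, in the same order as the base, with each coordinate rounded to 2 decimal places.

t = z/height = 1.5/20 = 0.075
s = 1 + (scale-1)·z/height = 1 + (0.36-1)·1.5/20 = 0.952000
θ = twist·z/height = -284°·1.5/20 = -21.3000° = -0.371755 rad
cos θ = 0.931691, sin θ = -0.363251 (intermediates below are computed at full precision and shown rounded to 5 d.p.)
v1: (-4.5,0.5) → rotate → (-4.01098,2.10048) → ×s → (-3.81846,1.99965) → (-3.82,2.00)
v2: (-3,-3.5) → rotate → (-4.06645,-2.17117) → ×s → (-3.87126,-2.06695) → (-3.87,-2.07)
v3: (2.5,-3) → rotate → (1.23947,-3.70320) → ×s → (1.17998,-3.52545) → (1.18,-3.53)
v4: (3.5,-2.5) → rotate → (2.35279,-3.60061) → ×s → (2.23986,-3.42778) → (2.24,-3.43)
v5: (4,-0.5) → rotate → (3.54514,-1.91885) → ×s → (3.37497,-1.82675) → (3.37,-1.83)
v6: (-4.5,1.5) → rotate → (-3.64773,3.03217) → ×s → (-3.47264,2.88662) → (-3.47,2.89)

Cross-section at z=1.5: (-3.82,2.00) (-3.87,-2.07) (1.18,-3.53) (2.24,-3.43) (3.37,-1.83) (-3.47,2.89)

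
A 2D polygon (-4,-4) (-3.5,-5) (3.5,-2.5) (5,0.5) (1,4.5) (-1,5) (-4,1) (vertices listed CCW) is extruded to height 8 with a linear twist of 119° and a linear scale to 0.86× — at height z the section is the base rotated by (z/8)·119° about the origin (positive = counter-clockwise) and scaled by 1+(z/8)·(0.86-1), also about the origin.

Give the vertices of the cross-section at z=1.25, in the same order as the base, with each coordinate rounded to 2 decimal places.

Cross-section at z=1.25: (-2.46,-4.96) (-1.69,-5.73) (4.02,-1.23) (4.48,2.02) (-0.48,4.48) (-2.49,4.32) (-4.02,-0.32)

t = z/height = 1.25/8 = 0.15625
s = 1 + (scale-1)·z/height = 1 + (0.86-1)·1.25/8 = 0.978125
θ = twist·z/height = 119°·1.25/8 = 18.5938° = 0.324522 rad
cos θ = 0.947803, sin θ = 0.318856 (intermediates below are computed at full precision and shown rounded to 5 d.p.)
v1: (-4,-4) → rotate → (-2.51579,-5.06664) → ×s → (-2.46076,-4.95580) → (-2.46,-4.96)
v2: (-3.5,-5) → rotate → (-1.72303,-5.85501) → ×s → (-1.68534,-5.72693) → (-1.69,-5.73)
v3: (3.5,-2.5) → rotate → (4.11445,-1.25351) → ×s → (4.02445,-1.22609) → (4.02,-1.23)
v4: (5,0.5) → rotate → (4.57959,2.06818) → ×s → (4.47941,2.02294) → (4.48,2.02)
v5: (1,4.5) → rotate → (-0.48705,4.58397) → ×s → (-0.47639,4.48370) → (-0.48,4.48)
v6: (-1,5) → rotate → (-2.54208,4.42016) → ×s → (-2.48647,4.32347) → (-2.49,4.32)
v7: (-4,1) → rotate → (-4.11007,-0.32762) → ×s → (-4.02016,-0.32045) → (-4.02,-0.32)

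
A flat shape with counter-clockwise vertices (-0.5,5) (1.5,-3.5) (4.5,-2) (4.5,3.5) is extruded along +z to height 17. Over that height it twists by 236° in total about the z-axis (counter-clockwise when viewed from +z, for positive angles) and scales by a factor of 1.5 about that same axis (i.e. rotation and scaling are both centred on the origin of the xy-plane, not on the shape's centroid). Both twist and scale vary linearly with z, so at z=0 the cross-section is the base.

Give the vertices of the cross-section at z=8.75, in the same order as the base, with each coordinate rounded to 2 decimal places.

t = z/height = 8.75/17 = 0.514706
s = 1 + (scale-1)·z/height = 1 + (1.5-1)·8.75/17 = 1.257353
θ = twist·z/height = 236°·8.75/17 = 121.4706° = 2.120062 rad
cos θ = -0.522061, sin θ = 0.852908 (intermediates below are computed at full precision and shown rounded to 5 d.p.)
v1: (-0.5,5) → rotate → (-4.00351,-3.03676) → ×s → (-5.03383,-3.81828) → (-5.03,-3.82)
v2: (1.5,-3.5) → rotate → (2.20209,3.10658) → ×s → (2.76880,3.90606) → (2.77,3.91)
v3: (4.5,-2) → rotate → (-0.64346,4.88221) → ×s → (-0.80905,6.13866) → (-0.81,6.14)
v4: (4.5,3.5) → rotate → (-5.33445,2.01087) → ×s → (-6.70729,2.52838) → (-6.71,2.53)

Cross-section at z=8.75: (-5.03,-3.82) (2.77,3.91) (-0.81,6.14) (-6.71,2.53)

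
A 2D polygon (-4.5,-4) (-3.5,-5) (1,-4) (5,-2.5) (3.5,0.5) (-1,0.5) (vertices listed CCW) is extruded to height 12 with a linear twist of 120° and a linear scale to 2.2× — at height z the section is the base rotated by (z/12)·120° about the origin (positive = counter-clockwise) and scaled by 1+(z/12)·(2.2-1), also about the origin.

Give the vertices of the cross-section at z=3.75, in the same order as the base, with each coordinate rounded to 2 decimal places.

Cross-section at z=3.75: (-1.56,-8.13) (0.37,-8.38) (4.44,-3.53) (7.55,1.46) (3.40,3.48) (-1.51,-0.29)

t = z/height = 3.75/12 = 0.3125
s = 1 + (scale-1)·z/height = 1 + (2.2-1)·3.75/12 = 1.375000
θ = twist·z/height = 120°·3.75/12 = 37.5000° = 0.654498 rad
cos θ = 0.793353, sin θ = 0.608761 (intermediates below are computed at full precision and shown rounded to 5 d.p.)
v1: (-4.5,-4) → rotate → (-1.13504,-5.91284) → ×s → (-1.56069,-8.13015) → (-1.56,-8.13)
v2: (-3.5,-5) → rotate → (0.26707,-6.09743) → ×s → (0.36722,-8.38397) → (0.37,-8.38)
v3: (1,-4) → rotate → (3.22840,-2.56465) → ×s → (4.43905,-3.52640) → (4.44,-3.53)
v4: (5,-2.5) → rotate → (5.48867,1.06042) → ×s → (7.54692,1.45808) → (7.55,1.46)
v5: (3.5,0.5) → rotate → (2.47236,2.52734) → ×s → (3.39949,3.47509) → (3.40,3.48)
v6: (-1,0.5) → rotate → (-1.09773,-0.21208) → ×s → (-1.50938,-0.29162) → (-1.51,-0.29)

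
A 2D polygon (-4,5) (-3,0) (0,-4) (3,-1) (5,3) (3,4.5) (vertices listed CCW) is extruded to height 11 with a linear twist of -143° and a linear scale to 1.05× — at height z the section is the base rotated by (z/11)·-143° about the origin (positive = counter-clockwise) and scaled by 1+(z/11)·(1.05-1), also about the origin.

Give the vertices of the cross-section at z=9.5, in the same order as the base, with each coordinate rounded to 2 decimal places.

Cross-section at z=9.5: (6.65,0.60) (1.73,2.61) (-3.48,2.30) (-2.60,-2.03) (-0.27,-6.08) (2.19,-5.20)

t = z/height = 9.5/11 = 0.863636
s = 1 + (scale-1)·z/height = 1 + (1.05-1)·9.5/11 = 1.043182
θ = twist·z/height = -143°·9.5/11 = -123.5000° = -2.155482 rad
cos θ = -0.551937, sin θ = -0.833886 (intermediates below are computed at full precision and shown rounded to 5 d.p.)
v1: (-4,5) → rotate → (6.37718,0.57586) → ×s → (6.65256,0.60072) → (6.65,0.60)
v2: (-3,0) → rotate → (1.65581,2.50166) → ×s → (1.72731,2.60968) → (1.73,2.61)
v3: (0,-4) → rotate → (-3.33554,2.20775) → ×s → (-3.47958,2.30308) → (-3.48,2.30)
v4: (3,-1) → rotate → (-2.48970,-1.94972) → ×s → (-2.59721,-2.03391) → (-2.60,-2.03)
v5: (5,3) → rotate → (-0.25803,-5.82524) → ×s → (-0.26917,-6.07678) → (-0.27,-6.08)
v6: (3,4.5) → rotate → (2.09668,-4.98537) → ×s → (2.18721,-5.20065) → (2.19,-5.20)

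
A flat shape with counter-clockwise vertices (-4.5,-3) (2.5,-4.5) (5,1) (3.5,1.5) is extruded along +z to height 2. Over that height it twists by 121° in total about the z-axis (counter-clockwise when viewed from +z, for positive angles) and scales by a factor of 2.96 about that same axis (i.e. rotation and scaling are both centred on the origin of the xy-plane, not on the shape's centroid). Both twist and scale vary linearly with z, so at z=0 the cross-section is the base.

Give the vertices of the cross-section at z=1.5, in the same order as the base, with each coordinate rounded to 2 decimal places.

t = z/height = 1.5/2 = 0.75
s = 1 + (scale-1)·z/height = 1 + (2.96-1)·1.5/2 = 2.470000
θ = twist·z/height = 121°·1.5/2 = 90.7500° = 1.583886 rad
cos θ = -0.013090, sin θ = 0.999914 (intermediates below are computed at full precision and shown rounded to 5 d.p.)
v1: (-4.5,-3) → rotate → (3.05865,-4.46035) → ×s → (7.55486,-11.01705) → (7.55,-11.02)
v2: (2.5,-4.5) → rotate → (4.46689,2.55869) → ×s → (11.03322,6.31996) → (11.03,6.32)
v3: (5,1) → rotate → (-1.06536,4.98648) → ×s → (-2.63144,12.31661) → (-2.63,12.32)
v4: (3.5,1.5) → rotate → (-1.54569,3.48007) → ×s → (-3.81784,8.59576) → (-3.82,8.60)

Cross-section at z=1.5: (7.55,-11.02) (11.03,6.32) (-2.63,12.32) (-3.82,8.60)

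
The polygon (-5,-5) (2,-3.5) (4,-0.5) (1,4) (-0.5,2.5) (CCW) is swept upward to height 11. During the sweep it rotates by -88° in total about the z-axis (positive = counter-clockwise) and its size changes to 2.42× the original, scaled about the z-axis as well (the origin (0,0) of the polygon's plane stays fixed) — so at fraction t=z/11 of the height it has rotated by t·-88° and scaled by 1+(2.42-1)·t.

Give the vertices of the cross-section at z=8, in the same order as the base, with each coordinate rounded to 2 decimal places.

t = z/height = 8/11 = 0.727273
s = 1 + (scale-1)·z/height = 1 + (2.42-1)·8/11 = 2.032727
θ = twist·z/height = -88°·8/11 = -64.0000° = -1.117011 rad
cos θ = 0.438371, sin θ = -0.898794 (intermediates below are computed at full precision and shown rounded to 5 d.p.)
v1: (-5,-5) → rotate → (-6.68583,2.30211) → ×s → (-13.59046,4.67957) → (-13.59,4.68)
v2: (2,-3.5) → rotate → (-2.26904,-3.33189) → ×s → (-4.61233,-6.77282) → (-4.61,-6.77)
v3: (4,-0.5) → rotate → (1.30409,-3.81436) → ×s → (2.65085,-7.75356) → (2.65,-7.75)
v4: (1,4) → rotate → (4.03355,0.85469) → ×s → (8.19910,1.73735) → (8.20,1.74)
v5: (-0.5,2.5) → rotate → (2.02780,1.54532) → ×s → (4.12196,3.14122) → (4.12,3.14)

Cross-section at z=8: (-13.59,4.68) (-4.61,-6.77) (2.65,-7.75) (8.20,1.74) (4.12,3.14)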